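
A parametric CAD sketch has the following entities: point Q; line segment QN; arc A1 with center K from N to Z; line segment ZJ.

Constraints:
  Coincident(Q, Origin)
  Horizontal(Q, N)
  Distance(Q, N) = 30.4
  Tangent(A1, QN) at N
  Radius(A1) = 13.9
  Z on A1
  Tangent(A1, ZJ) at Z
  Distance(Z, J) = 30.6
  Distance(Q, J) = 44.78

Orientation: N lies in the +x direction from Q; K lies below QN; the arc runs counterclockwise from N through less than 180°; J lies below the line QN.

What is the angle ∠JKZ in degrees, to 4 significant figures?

65.57°

Checks: |KZ| = 13.90 ✓; ∠(KZ, ZJ) = 90.00° ✓; |ZJ| = 30.60 ✓; |QJ| = 44.78 ✓.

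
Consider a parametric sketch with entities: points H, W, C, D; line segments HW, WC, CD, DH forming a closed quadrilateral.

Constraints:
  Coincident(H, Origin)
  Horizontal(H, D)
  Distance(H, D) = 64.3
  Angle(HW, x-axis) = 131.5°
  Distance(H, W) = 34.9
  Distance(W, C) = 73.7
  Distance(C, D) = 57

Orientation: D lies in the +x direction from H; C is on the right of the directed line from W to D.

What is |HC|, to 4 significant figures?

39.26

H is at the origin; HD is horizontal with |HD| = 64.3 and D in +x, so D = (64.3, 0). HW runs at 131.5° with |HW| = 34.9, so W = (-23.13, 26.14). C is determined by |WC| = 73.7 and |CD| = 57.0 together: it lies at the intersection of circle(W, 73.7) and circle(D, 57.0). With |WD| = 91.25, the foot of the radical line on WD is 57.58 from W and the perpendicular offset is √(73.7² − 57.58²) = 46.00. Taking the right-of-WD solution: C = (18.87, -34.43).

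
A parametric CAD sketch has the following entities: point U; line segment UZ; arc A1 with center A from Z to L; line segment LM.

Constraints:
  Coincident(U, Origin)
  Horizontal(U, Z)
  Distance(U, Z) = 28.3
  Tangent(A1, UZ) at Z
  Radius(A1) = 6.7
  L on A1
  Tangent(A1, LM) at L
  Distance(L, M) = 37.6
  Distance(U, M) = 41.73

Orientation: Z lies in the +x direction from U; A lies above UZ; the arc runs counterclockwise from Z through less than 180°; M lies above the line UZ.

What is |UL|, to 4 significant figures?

35.28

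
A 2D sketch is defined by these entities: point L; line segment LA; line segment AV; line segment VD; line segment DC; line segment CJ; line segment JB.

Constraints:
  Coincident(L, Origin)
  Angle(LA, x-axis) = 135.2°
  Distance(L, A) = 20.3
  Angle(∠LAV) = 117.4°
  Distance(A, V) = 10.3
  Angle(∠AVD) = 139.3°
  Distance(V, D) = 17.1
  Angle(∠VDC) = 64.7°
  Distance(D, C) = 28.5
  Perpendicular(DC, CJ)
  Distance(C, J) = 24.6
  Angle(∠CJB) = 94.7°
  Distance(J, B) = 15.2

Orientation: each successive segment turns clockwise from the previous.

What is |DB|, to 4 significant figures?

29.09

L is at the origin; LA runs at 135.2° with length 20.3, so A = (-14.40, 14.30). ∠LAV = 117.4° gives AV at 72.60° from the x-axis; with |AV| = 10.3, V = (-11.32, 24.13). ∠AVD = 139.3° gives VD at 31.90° from the x-axis; with |VD| = 17.1, D = (3.193, 33.17). ∠VDC = 64.7° gives DC at -83.40° from the x-axis; with |DC| = 28.5, C = (6.469, 4.858). DC ⟂ CJ, so CJ runs at -173.4°; with |CJ| = 24.6, J = (-17.97, 2.030). ∠CJB = 94.7° gives JB at 101.3° from the x-axis; with |JB| = 15.2, B = (-20.95, 16.94). Then |DB| = |B − D| = 29.09.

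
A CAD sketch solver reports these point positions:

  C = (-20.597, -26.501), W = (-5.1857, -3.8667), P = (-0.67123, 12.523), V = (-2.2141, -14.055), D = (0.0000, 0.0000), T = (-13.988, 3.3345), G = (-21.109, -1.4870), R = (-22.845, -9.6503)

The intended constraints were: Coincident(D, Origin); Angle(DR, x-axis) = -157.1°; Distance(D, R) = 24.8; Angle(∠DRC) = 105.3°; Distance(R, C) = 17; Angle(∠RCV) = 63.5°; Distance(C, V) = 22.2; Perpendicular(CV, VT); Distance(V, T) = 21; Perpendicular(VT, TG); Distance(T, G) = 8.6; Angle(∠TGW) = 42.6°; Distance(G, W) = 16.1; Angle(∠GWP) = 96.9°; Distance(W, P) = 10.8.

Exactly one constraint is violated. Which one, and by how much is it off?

Distance(W, P) = 10.8 — off by 6.20.

D = (0.00, 0.00) ✓; DR at -157.1° ✓; |DR| = 24.80 ✓; ∠DRC = 105.3° ✓; |RC| = 17.00 ✓; ∠RCV = 63.50° ✓; |CV| = 22.20 ✓; ∠(CV, VT) = 90.00° ✓; |VT| = 21.00 ✓; ∠(VT, TG) = 90.00° ✓; |TG| = 8.600 ✓; ∠TGW = 42.60° ✓; |GW| = 16.10 ✓; ∠GWP = 96.90° ✓; |WP| = 17.00 ✗.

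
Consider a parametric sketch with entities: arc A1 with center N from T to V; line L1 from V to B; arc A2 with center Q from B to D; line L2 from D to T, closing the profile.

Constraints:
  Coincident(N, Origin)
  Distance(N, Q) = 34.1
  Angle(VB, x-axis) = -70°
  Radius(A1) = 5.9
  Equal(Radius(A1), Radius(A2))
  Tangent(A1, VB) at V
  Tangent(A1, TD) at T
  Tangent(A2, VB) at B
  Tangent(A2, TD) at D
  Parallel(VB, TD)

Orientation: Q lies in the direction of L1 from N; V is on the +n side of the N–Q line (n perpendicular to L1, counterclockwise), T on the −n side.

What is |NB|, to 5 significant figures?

34.607

Tangency of A1 to both parallel lines with radius 5.9 puts V and T at N ± 5.9·n: V = (5.5442, 2.0179), T = (-5.5442, -2.0179). Equal radii place B and D the same way about Q: B = Q + 5.9·n = (17.207, -30.026), D = Q − 5.9·n = (6.1187, -34.061). Then |NB| = |B − N| = 34.607.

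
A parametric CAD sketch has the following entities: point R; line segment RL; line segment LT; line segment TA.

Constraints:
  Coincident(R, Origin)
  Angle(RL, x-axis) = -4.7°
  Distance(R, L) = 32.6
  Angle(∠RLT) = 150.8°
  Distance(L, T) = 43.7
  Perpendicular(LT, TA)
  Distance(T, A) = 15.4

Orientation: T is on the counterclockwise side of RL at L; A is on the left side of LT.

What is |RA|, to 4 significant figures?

72.16

R is at the origin; RL runs at -4.7° with length 32.6, so L = 32.6·(cos -4.7°, sin -4.7°) = (32.49, -2.671). ∠RLT = 150.8°, so LT runs at -4.7° + (180° − 150.8°) = 24.50° from the x-axis; with |LT| = 43.7, T = L + 43.7·(cos 24.50°, sin 24.50°) = (72.26, 15.45). LT ⟂ TA; with |TA| = 15.4 on the left of LT, A = T + 15.4·(-0.4147, 0.9100) = (65.87, 29.46). Then |RA| = |A − R| = 72.16.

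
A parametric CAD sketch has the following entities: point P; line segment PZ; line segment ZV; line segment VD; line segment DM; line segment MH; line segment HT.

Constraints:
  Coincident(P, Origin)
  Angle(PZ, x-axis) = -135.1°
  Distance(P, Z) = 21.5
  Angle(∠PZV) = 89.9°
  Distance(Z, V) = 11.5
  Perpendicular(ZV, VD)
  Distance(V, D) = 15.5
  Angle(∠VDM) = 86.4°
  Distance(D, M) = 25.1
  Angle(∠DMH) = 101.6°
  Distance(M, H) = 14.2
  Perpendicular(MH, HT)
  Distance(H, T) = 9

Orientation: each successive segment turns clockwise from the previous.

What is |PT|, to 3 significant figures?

23.8

P is at the origin; PZ runs at -135.1° with length 21.5, so Z = (-15.2, -15.2). ∠PZV = 89.9° gives ZV at 135° from the x-axis; with |ZV| = 11.5, V = (-23.3, -7.02). ZV is perpendicular to VD, so VD runs at 44.8°; with |VD| = 15.5, D = (-12.3, 3.91). ∠VDM = 86.4° gives DM at -48.8° from the x-axis; with |DM| = 25.1, M = (4.20, -15.0). ∠DMH = 101.6° gives MH at -127° from the x-axis; with |MH| = 14.2, H = (-4.39, -26.3). The perpendicularity gives HT at right angles to MH, so HT runs at 143°; with |HT| = 9.0, T = (-11.6, -20.8). Then |PT| = |T − P| = 23.8.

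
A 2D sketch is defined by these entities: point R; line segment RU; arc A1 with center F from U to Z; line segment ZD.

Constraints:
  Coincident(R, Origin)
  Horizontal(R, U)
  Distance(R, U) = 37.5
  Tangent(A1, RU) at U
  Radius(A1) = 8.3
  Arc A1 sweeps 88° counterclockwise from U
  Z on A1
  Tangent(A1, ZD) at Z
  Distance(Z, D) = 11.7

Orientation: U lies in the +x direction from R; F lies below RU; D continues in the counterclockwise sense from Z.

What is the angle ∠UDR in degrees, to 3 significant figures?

79.5°

On A1, U sits at bearing 90° from F; an 88° counterclockwise sweep puts Z at bearing 178°, so Z = F + 8.3·(cos 178°, sin 178°) = (29.2, -8.01). The tangent condition forces FZ to be normal to ZD, so ZD runs along (−sin 178°, cos 178°); with |ZD| = 11.7, D = (28.8, -19.7). Then cos ∠UDR = DU·DR / (|DU||DR|), giving 79.5°.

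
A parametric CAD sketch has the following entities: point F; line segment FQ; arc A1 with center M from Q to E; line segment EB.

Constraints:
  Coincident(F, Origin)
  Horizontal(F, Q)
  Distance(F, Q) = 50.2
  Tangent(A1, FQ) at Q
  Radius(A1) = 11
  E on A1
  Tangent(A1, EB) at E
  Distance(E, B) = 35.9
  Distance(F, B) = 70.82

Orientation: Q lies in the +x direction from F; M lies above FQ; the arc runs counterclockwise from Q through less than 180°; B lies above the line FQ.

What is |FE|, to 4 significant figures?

62.38

Checks: |ME| = 11.00 ✓; ∠(ME, EB) = 90.00° ✓; |EB| = 35.90 ✓; |FB| = 70.82 ✓.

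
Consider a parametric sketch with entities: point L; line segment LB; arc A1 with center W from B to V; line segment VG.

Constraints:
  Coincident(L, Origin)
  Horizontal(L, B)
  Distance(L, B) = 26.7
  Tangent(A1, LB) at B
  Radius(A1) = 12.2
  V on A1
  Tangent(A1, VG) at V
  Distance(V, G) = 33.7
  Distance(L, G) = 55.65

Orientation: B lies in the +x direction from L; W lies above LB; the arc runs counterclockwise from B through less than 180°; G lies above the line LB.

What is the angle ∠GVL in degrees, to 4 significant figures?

94.92°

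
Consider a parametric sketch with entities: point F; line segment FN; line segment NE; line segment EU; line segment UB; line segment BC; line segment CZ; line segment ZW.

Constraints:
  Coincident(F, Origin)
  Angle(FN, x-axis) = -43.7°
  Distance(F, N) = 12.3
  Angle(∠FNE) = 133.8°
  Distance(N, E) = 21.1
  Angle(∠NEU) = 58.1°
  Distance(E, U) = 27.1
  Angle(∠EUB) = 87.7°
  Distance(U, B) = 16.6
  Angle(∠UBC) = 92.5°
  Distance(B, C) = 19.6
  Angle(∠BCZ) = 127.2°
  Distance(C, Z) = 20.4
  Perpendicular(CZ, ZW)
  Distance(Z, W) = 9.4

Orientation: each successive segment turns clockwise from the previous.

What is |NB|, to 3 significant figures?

15.3

F is at the origin; FN runs at -43.7° with length 12.3, so N = (8.89, -8.50). ∠FNE = 133.8° gives NE at -89.9° from the x-axis; with |NE| = 21.1, E = (8.93, -29.6). ∠NEU = 58.1° gives EU at 148° from the x-axis; with |EU| = 27.1, U = (-14.1, -15.3). ∠EUB = 87.7° gives UB at 55.9° from the x-axis; with |UB| = 16.6, B = (-4.80, -1.57). Then |NB| = |B − N| = 15.3.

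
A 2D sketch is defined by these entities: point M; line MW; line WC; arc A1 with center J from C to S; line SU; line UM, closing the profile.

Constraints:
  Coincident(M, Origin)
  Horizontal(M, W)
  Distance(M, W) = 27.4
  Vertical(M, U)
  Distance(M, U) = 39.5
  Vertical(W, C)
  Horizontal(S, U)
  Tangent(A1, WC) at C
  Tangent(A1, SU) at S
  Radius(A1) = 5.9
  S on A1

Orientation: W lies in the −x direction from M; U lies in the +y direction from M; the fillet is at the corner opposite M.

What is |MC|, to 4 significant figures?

43.36

M is at the origin; MW is horizontal with |MW| = 27.4 and W on the −x side, so W = (-27.40, 0.000). MU is vertical with |MU| = 39.5 and U on the +y side, so U = (0.000, 39.50). The virtual corner opposite M is at (-27.40, 39.50). A1 meets WC tangentially, so JC is at right angles to WC and A1 meets SU tangentially, so JS is at right angles to SU, with radius 5.9, so the center J sits 5.9 in from both sides at J = (-21.50, 33.60). That places the tangent points at C = (-27.40, 33.60) on WC and S = (-21.50, 39.50) on SU. Then |MC| = |C − M| = 43.36.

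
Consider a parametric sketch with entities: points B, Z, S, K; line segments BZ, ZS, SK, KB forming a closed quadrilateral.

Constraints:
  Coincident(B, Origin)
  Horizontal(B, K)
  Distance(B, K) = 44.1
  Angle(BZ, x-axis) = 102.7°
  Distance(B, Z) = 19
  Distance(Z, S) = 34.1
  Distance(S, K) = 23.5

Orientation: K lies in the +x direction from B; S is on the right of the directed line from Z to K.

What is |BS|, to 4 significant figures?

21.49

B is at the origin; B and K share the same y with |BK| = 44.1 and K in +x, so K = (44.1, 0). BZ runs at 102.7° with |BZ| = 19.0, so Z = (-4.177, 18.54). S is determined by |ZS| = 34.1 and |SK| = 23.5 together: it lies at the intersection of circle(Z, 34.1) and circle(K, 23.5). With |ZK| = 51.71, the foot of the radical line on ZK is 31.76 from Z and the perpendicular offset is √(34.1² − 31.76²) = 12.41. Taking the right-of-ZK solution: S = (21.02, -4.438).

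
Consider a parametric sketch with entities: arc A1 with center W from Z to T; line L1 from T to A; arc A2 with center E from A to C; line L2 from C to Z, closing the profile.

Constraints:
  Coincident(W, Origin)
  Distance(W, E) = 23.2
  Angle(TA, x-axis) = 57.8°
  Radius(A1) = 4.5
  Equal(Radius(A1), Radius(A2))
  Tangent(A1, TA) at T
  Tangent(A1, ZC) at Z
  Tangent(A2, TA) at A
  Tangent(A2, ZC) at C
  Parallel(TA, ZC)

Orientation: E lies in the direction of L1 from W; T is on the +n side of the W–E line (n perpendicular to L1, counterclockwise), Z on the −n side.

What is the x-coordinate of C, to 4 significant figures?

16.17

The slot axis is L1's direction at 57.8°, so u = (cos 57.8°, sin 57.8°) = (0.5329, 0.8462) and n = (−sin 57.8°, cos 57.8°) = (-0.8462, 0.5329). W is at the origin and E lies 23.2 along u from W, so E = 23.2·u = (12.36, 19.63). Tangency of A1 to both parallel lines with radius 4.5 puts T and Z at W ± 4.5·n: T = (-3.808, 2.398), Z = (3.808, -2.398). Equal radii place A and C the same way about E: A = E + 4.5·n = (8.555, 22.03), C = E − 4.5·n = (16.17, 17.23). So C.x = 16.17.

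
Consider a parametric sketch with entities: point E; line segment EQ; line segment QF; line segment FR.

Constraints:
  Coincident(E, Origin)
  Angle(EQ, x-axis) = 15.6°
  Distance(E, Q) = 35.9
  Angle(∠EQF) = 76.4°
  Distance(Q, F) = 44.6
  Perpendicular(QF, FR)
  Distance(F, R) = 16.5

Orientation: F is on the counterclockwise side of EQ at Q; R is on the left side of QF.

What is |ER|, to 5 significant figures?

40.568

∠EQF = 76.4°, so QF runs at 15.6° + (180° − 76.4°) = 119.20° from the x-axis; with |QF| = 44.6, F = Q + 44.6·(cos 119.20°, sin 119.20°) = (12.819, 48.587). The perpendicularity gives FR at right angles to QF; with |FR| = 16.5 on the left of QF, R = F + 16.5·(-0.87292, -0.48786) = (-1.5842, 40.537). Then |ER| = |R − E| = 40.568.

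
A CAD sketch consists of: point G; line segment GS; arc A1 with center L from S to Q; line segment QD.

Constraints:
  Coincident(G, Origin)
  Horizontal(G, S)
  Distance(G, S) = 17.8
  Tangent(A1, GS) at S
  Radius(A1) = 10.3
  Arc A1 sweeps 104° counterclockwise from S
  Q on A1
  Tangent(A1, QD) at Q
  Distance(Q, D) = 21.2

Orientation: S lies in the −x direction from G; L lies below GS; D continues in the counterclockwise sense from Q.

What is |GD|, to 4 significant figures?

40.33

G is at the origin; G and S share the same y with |GS| = 17.8 and S on the −x side, so S = (-17.80, 0.000). The tangent condition forces LS to be normal to GS, so L = S + (0, -10.3) = (-17.80, -10.30). On A1, S sits at bearing 90° from L; a 104° counterclockwise sweep puts Q at bearing 194°, so Q = L + 10.3·(cos 194°, sin 194°) = (-27.79, -12.79). Tangency of A1 to QD means the radius LQ is perpendicular to QD, so QD runs along (−sin 194°, cos 194°); with |QD| = 21.2, D = (-22.67, -33.36). Then |GD| = |D − G| = 40.33.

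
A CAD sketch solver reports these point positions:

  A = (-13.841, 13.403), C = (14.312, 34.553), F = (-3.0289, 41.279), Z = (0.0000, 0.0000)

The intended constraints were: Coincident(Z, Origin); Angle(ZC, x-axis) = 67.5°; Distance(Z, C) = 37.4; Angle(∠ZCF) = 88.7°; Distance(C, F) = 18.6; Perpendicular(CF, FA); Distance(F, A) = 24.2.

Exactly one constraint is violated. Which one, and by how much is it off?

Distance(F, A) = 24.2 — off by 5.70.

Z = (0.00, 0.00) ✓; ZC at 67.50° ✓; |ZC| = 37.40 ✓; ∠ZCF = 88.70° ✓; |CF| = 18.60 ✓; ∠(CF, FA) = 90.00° ✓; |FA| = 29.90 ✗.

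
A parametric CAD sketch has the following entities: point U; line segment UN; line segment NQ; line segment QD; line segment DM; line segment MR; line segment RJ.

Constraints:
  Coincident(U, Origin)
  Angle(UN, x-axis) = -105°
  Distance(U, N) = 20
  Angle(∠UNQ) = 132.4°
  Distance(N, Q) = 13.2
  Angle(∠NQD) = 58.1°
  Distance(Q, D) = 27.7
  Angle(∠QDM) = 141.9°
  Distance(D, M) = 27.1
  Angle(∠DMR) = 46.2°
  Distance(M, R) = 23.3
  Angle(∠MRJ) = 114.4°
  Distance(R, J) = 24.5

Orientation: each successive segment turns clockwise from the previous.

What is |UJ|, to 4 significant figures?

20.79

∠DMR = 46.2° gives MR at -86.40° from the x-axis; with |MR| = 23.3, R = (5.084, -1.084). ∠MRJ = 114.4° gives RJ at -152.0° from the x-axis; with |RJ| = 24.5, J = (-16.55, -12.59). Then |UJ| = |J − U| = 20.79.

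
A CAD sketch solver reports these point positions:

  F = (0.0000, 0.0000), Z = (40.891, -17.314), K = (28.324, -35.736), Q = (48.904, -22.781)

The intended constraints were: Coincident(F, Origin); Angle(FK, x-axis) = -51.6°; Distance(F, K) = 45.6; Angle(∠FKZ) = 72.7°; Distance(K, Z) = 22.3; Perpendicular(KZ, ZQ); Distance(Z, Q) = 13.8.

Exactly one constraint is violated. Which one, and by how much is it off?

Distance(Z, Q) = 13.8 — off by 4.10.

F = (0.00, 0.00) ✓; FK at -51.60° ✓; |FK| = 45.60 ✓; ∠FKZ = 72.70° ✓; |KZ| = 22.30 ✓; ∠(KZ, ZQ) = 90.00° ✓; |ZQ| = 9.700 ✗.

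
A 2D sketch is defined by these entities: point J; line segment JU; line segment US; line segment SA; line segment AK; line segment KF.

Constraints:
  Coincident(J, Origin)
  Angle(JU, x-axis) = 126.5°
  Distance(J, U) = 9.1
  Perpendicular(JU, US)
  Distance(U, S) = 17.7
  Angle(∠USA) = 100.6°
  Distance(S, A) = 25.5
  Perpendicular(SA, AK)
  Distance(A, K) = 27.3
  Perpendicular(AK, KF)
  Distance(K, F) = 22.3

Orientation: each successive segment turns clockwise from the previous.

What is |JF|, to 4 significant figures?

8.596

J is at the origin; JU runs at 126.5° with length 9.1, so U = (-5.413, 7.315). JU ⟂ US, so US runs at 36.50°; with |US| = 17.7, S = (8.815, 17.84). ∠USA = 100.6° gives SA at -42.90° from the x-axis; with |SA| = 25.5, A = (27.50, 0.4851). The perpendicularity gives AK at right angles to SA, so AK runs at -132.9°; with |AK| = 27.3, K = (8.912, -19.51). AK ⟂ KF, so KF runs at 137.1°; with |KF| = 22.3, F = (-7.424, -4.333). Then |JF| = |F − J| = 8.596.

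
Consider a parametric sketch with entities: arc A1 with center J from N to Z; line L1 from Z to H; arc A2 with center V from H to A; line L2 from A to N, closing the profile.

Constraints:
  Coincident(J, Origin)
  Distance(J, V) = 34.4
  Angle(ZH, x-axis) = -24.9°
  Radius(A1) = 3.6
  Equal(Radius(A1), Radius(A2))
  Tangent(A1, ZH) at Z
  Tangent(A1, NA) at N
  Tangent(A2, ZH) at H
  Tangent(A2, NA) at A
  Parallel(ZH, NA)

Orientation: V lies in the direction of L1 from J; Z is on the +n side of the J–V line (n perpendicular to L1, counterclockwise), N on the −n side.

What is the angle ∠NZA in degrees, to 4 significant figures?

78.18°

The slot axis is L1's direction at -24.9°, so u = (cos -24.9°, sin -24.9°) = (0.9070, -0.4210) and n = (−sin -24.9°, cos -24.9°) = (0.4210, 0.9070). J is at the origin and V lies 34.4 along u from J, so V = 34.4·u = (31.20, -14.48). Tangency of A1 to both parallel lines with radius 3.6 puts Z and N at J ± 3.6·n: Z = (1.516, 3.265), N = (-1.516, -3.265). Equal radii place H and A the same way about V: H = V + 3.6·n = (32.72, -11.22), A = V − 3.6·n = (29.69, -17.75). Then cos ∠NZA = ZN·ZA / (|ZN||ZA|), giving 78.18°.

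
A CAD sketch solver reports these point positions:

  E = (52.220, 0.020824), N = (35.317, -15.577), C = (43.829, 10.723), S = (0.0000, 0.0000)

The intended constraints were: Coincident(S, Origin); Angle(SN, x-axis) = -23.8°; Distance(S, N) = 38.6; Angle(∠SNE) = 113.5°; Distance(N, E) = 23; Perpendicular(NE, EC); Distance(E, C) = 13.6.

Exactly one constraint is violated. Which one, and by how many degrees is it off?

Perpendicular(NE, EC) — off by 4.60°.

S = (0.00, 0.00) ✓; SN at -23.80° ✓; |SN| = 38.60 ✓; ∠SNE = 113.5° ✓; |NE| = 23.00 ✓; ∠(NE, EC) = 85.40° ✗; |EC| = 13.60 ✓.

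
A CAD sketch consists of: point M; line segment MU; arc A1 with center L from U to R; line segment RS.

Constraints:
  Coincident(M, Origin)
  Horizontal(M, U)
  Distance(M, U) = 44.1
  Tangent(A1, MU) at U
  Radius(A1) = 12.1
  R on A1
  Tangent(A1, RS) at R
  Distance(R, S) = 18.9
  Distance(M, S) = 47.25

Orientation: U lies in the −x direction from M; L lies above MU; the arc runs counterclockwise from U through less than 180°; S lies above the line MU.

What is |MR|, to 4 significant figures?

34.86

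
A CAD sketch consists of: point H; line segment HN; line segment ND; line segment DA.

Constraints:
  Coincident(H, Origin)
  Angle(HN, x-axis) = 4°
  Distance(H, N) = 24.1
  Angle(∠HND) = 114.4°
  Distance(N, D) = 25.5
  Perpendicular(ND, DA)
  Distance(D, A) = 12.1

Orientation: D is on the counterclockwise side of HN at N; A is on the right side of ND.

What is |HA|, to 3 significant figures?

49.2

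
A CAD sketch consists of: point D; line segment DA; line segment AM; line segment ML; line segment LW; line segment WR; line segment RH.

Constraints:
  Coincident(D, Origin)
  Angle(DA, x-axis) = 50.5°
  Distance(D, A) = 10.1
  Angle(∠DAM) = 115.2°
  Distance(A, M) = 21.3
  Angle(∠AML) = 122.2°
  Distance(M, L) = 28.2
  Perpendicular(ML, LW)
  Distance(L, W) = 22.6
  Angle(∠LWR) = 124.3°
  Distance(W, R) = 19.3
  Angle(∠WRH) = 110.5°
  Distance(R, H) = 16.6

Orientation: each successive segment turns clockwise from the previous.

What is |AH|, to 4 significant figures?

11.64

D is at the origin; DA runs at 50.5° with length 10.1, so A = (6.424, 7.793). ∠DAM = 115.2° gives AM at -14.30° from the x-axis; with |AM| = 21.3, M = (27.06, 2.532). ∠AML = 122.2° gives ML at -72.10° from the x-axis; with |ML| = 28.2, L = (35.73, -24.30). ML ⟂ LW, so LW runs at -162.1°; with |LW| = 22.6, W = (14.23, -31.25). ∠LWR = 124.3° gives WR at 142.2° from the x-axis; with |WR| = 19.3, R = (-1.024, -19.42). ∠WRH = 110.5° gives RH at 72.70° from the x-axis; with |RH| = 16.6, H = (3.912, -3.571). Then |AH| = |H − A| = 11.64.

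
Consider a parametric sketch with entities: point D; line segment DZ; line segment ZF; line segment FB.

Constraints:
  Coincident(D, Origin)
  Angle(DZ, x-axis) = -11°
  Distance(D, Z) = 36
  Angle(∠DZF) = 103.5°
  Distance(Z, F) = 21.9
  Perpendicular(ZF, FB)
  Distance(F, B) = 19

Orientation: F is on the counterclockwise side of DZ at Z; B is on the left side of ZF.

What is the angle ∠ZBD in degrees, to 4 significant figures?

68.79°

D is at the origin; DZ runs at -11.0° with length 36.0, so Z = 36.0·(cos -11.0°, sin -11.0°) = (35.34, -6.869). ∠DZF = 103.5°, so ZF runs at -11.0° + (180° − 103.5°) = 65.50° from the x-axis; with |ZF| = 21.9, F = Z + 21.9·(cos 65.50°, sin 65.50°) = (44.42, 13.06). ZF ⟂ FB; with |FB| = 19.0 on the left of ZF, B = F + 19.0·(-0.9100, 0.4147) = (27.13, 20.94). Then cos ∠ZBD = BZ·BD / (|BZ||BD|), giving 68.79°.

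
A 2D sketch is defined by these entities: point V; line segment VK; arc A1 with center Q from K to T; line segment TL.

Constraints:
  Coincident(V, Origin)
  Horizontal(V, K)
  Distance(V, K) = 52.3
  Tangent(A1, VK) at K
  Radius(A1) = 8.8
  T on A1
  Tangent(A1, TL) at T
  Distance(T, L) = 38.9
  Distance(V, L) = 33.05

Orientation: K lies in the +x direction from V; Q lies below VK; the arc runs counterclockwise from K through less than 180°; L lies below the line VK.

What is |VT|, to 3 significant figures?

46.5

Checks: ∠(QK, KV) = 90.00° ✓; |QT| = 8.800 ✓; ∠(QT, TL) = 90.00° ✓; |TL| = 38.90 ✓; |VL| = 33.05 ✓.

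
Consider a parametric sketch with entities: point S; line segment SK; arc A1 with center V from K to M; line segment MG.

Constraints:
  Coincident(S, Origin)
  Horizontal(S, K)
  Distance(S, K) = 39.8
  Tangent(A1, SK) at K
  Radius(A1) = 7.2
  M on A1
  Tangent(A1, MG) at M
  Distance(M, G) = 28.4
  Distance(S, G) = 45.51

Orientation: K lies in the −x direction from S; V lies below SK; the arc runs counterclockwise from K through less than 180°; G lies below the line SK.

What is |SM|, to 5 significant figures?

47.092

S is at the origin; S and K share the same y with |SK| = 39.8 and K on the −x side, so K = (-39.800, 0.0000). Tangency of A1 to SK means the radius VK is perpendicular to SK, so V = K + (0, -7.2) = (-39.800, -7.2000). Since VM ⟂ MG (tangency), |VG| = √(7.2² + 28.4²) = 29.298 regardless of where M sits on A1. So G lies on both circle(S, 45.51) and circle(V, 29.298); the below-SK intersection is G = (-29.521, -34.636). M is the foot of the tangent from G: M = (-45.715, -11.305).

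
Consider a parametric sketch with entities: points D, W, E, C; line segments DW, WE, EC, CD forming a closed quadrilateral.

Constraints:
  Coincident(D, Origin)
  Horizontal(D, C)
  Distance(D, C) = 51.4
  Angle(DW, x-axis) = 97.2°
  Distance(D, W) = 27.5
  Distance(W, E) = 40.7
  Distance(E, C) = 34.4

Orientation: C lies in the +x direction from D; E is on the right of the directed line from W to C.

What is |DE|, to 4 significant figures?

19.30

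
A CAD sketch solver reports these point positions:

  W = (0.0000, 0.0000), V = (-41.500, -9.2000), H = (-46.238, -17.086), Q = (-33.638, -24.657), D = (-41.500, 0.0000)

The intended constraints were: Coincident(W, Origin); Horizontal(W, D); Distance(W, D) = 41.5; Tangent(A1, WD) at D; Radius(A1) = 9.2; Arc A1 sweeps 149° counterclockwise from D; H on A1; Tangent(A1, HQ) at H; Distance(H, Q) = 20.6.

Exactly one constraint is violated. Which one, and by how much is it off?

Distance(H, Q) = 20.6 — off by 5.90.

W = (0.00, 0.00) ✓; W.y = 0.00, D.y = 0.00 ✓; |WD| = 41.50 ✓; ∠(VD, DW) = 90.00° ✓; |VD| = 9.200 ✓; bearing(V→H) − bearing(V→D) = 149.0° ✓; |VH| = 9.200 ✓; ∠(VH, HQ) = 90.00° ✓; |HQ| = 14.70 ✗.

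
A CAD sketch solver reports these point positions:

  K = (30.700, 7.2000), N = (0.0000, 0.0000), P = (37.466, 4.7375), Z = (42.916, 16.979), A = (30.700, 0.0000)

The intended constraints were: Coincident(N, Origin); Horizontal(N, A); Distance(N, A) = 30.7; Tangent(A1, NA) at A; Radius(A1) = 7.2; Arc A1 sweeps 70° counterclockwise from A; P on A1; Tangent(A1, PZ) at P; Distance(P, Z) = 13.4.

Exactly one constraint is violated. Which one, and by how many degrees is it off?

Tangent(A1, PZ) at P — off by 4.00°.

N = (0.00, 0.00) ✓; N.y = 0.00, A.y = 0.00 ✓; |NA| = 30.70 ✓; ∠(KA, AN) = 90.00° ✓; |KA| = 7.200 ✓; bearing(K→P) − bearing(K→A) = 70.00° ✓; |KP| = 7.200 ✓; ∠(KP, PZ) = 94.00° ✗; |PZ| = 13.40 ✓.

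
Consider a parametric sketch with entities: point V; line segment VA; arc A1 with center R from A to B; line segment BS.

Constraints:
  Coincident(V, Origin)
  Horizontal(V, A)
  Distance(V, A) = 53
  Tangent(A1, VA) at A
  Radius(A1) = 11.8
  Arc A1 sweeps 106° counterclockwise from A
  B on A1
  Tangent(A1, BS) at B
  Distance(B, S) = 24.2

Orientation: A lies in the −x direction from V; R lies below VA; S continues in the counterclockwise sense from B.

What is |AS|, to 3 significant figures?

38.6

V is at the origin; VA is horizontal with |VA| = 53.0 and A on the −x side, so A = (-53.0, 0.00). Tangency of A1 to VA means the radius RA is perpendicular to VA, so R = A + (0, -11.8) = (-53.0, -11.8). On A1, A sits at bearing 90° from R; a 106° counterclockwise sweep puts B at bearing 196°, so B = R + 11.8·(cos 196°, sin 196°) = (-64.3, -15.1). Tangency of A1 to BS means the radius RB is perpendicular to BS, so BS runs along (−sin 196°, cos 196°); with |BS| = 24.2, S = (-57.7, -38.3). Then |AS| = |S − A| = 38.6.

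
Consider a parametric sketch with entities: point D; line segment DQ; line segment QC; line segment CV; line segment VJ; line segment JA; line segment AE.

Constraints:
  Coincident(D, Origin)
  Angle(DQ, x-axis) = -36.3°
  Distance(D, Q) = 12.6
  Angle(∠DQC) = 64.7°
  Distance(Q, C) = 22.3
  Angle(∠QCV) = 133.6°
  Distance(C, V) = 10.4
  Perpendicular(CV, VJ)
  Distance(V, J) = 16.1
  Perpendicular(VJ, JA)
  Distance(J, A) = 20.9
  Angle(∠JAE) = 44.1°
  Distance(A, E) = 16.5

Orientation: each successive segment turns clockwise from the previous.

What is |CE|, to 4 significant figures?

4.810

VJ is perpendicular to JA, so JA runs at -18.00°; with |JA| = 20.9, A = (5.500, -5.998). ∠JAE = 44.1° gives AE at -153.9° from the x-axis; with |AE| = 16.5, E = (-9.318, -13.26). Then |CE| = |E − C| = 4.810.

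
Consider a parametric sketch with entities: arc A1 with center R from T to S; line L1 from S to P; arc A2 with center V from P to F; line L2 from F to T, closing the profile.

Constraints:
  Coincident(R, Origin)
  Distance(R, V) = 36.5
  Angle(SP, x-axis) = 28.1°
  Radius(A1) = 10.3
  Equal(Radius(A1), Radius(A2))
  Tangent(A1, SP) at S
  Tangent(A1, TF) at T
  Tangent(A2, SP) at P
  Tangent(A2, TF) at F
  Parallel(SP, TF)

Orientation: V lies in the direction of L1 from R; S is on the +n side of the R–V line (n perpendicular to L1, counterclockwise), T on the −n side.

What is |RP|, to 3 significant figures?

37.9

The slot axis is L1's direction at 28.1°, so u = (cos 28.1°, sin 28.1°) = (0.882, 0.471) and n = (−sin 28.1°, cos 28.1°) = (-0.471, 0.882). R is at the origin and V lies 36.5 along u from R, so V = 36.5·u = (32.2, 17.2). Tangency of A1 to both parallel lines with radius 10.3 puts S and T at R ± 10.3·n: S = (-4.85, 9.09), T = (4.85, -9.09). Equal radii place P and F the same way about V: P = V + 10.3·n = (27.3, 26.3), F = V − 10.3·n = (37.0, 8.11). Then |RP| = |P − R| = 37.9.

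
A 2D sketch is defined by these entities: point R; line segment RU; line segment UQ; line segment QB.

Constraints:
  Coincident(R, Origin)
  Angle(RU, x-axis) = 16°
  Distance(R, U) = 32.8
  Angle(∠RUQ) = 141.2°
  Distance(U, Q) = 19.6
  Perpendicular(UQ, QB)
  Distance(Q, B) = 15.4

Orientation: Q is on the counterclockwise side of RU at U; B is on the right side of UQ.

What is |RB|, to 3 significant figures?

57.7

R is at the origin; RU runs at 16.0° with length 32.8, so U = 32.8·(cos 16.0°, sin 16.0°) = (31.5, 9.04). ∠RUQ = 141.2°, so UQ runs at 16.0° + (180° − 141.2°) = 54.8° from the x-axis; with |UQ| = 19.6, Q = U + 19.6·(cos 54.8°, sin 54.8°) = (42.8, 25.1). UQ is perpendicular to QB; with |QB| = 15.4 on the right of UQ, B = Q + 15.4·(0.817, -0.576) = (55.4, 16.2). Then |RB| = |B − R| = 57.7.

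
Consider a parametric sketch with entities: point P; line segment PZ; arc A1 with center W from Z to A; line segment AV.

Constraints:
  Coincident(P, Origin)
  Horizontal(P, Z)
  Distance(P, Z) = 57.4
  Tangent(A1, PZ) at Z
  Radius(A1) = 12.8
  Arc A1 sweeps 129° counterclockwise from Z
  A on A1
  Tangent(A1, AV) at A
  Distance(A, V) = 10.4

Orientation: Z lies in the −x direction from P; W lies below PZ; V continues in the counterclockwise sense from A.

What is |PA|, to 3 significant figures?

70.5

P is at the origin; P and Z share the same y with |PZ| = 57.4 and Z on the −x side, so Z = (-57.4, 0.00). Tangency of A1 to PZ means the radius WZ is perpendicular to PZ, so W = Z + (0, -12.8) = (-57.4, -12.8). On A1, Z sits at bearing 90° from W; a 129° counterclockwise sweep puts A at bearing 219°, so A = W + 12.8·(cos 219°, sin 219°) = (-67.3, -20.9). Then |PA| = |A − P| = 70.5.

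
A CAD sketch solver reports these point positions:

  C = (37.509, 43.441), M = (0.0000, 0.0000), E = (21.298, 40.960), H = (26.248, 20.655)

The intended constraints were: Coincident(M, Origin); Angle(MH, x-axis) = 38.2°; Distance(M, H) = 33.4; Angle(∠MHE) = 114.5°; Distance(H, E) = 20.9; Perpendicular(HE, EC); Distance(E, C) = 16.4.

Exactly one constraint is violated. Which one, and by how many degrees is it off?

Perpendicular(HE, EC) — off by 5.00°.

M = (0.00, 0.00) ✓; MH at 38.20° ✓; |MH| = 33.40 ✓; ∠MHE = 114.5° ✓; |HE| = 20.90 ✓; ∠(HE, EC) = 95.00° ✗; |EC| = 16.40 ✓.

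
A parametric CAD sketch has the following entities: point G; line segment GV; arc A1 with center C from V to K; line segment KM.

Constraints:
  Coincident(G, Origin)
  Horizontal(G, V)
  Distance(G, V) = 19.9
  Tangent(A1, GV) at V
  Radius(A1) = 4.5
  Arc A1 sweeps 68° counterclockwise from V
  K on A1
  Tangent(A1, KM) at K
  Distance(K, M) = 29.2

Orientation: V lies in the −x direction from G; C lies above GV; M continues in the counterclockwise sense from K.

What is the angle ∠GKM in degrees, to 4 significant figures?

78.14°

G is at the origin; G and V share the same y with |GV| = 19.9 and V on the −x side, so V = (-19.90, 0.000). Since A1 is tangent to GV there, CV ⟂ GV, so C = V + (0, 4.5) = (-19.90, 4.500). On A1, V sits at bearing -90° from C; a 68° counterclockwise sweep puts K at bearing -22°, so K = C + 4.5·(cos -22°, sin -22°) = (-15.73, 2.814). The tangent condition forces CK to be normal to KM, so KM runs along (−sin -22°, cos -22°); with |KM| = 29.2, M = (-4.789, 29.89). Then cos ∠GKM = KG·KM / (|KG||KM|), giving 78.14°.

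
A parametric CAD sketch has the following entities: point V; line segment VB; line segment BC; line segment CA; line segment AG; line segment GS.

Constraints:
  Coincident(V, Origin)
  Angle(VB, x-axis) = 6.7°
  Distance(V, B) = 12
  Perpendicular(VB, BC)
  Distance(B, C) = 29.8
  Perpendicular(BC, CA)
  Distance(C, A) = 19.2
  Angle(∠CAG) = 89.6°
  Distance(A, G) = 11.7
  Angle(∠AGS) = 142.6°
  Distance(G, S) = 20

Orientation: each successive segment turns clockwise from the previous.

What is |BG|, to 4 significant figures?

26.33

BC is perpendicular to CA, so CA runs at -173.3°; with |CA| = 19.2, A = (-3.674, -30.44). ∠CAG = 89.6° gives AG at 96.30° from the x-axis; with |AG| = 11.7, G = (-4.958, -18.81). Then |BG| = |G − B| = 26.33.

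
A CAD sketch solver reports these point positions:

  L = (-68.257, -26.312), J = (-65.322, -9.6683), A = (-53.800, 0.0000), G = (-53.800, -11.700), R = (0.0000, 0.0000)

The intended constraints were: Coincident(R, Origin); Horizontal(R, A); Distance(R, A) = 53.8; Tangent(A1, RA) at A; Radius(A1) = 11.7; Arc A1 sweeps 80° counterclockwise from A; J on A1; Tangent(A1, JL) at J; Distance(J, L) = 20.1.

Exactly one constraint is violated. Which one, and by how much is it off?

Distance(J, L) = 20.1 — off by 3.20.

R = (0.00, 0.00) ✓; R.y = 0.00, A.y = 0.00 ✓; |RA| = 53.80 ✓; ∠(GA, AR) = 90.00° ✓; |GA| = 11.70 ✓; bearing(G→J) − bearing(G→A) = 80.00° ✓; |GJ| = 11.70 ✓; ∠(GJ, JL) = 90.00° ✓; |JL| = 16.90 ✗.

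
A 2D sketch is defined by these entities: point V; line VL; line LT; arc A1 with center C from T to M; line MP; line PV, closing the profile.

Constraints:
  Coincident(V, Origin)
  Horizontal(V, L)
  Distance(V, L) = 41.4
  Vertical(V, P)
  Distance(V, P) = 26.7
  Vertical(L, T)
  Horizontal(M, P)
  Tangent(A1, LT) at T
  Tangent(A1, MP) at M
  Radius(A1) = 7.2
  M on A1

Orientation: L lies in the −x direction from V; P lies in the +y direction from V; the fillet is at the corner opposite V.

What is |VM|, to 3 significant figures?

43.4

V is at the origin; VL is horizontal with |VL| = 41.4 and L on the −x side, so L = (-41.4, 0.00). VP is vertical with |VP| = 26.7 and P on the +y side, so P = (0.00, 26.7). The virtual corner opposite V is at (-41.4, 26.7). Tangency of A1 to LT means the radius CT is perpendicular to LT and since A1 is tangent to MP there, CM ⟂ MP, with radius 7.2, so the center C sits 7.2 in from both sides at C = (-34.2, 19.5). That places the tangent points at T = (-41.4, 19.5) on LT and M = (-34.2, 26.7) on MP. Then |VM| = |M − V| = 43.4.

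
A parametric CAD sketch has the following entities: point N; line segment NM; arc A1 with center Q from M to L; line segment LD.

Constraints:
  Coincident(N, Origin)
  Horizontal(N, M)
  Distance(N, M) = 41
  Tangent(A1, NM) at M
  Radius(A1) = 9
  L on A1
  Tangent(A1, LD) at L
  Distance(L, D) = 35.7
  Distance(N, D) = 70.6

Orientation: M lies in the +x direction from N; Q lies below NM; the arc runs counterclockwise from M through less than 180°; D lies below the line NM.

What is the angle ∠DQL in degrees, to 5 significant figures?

75.851°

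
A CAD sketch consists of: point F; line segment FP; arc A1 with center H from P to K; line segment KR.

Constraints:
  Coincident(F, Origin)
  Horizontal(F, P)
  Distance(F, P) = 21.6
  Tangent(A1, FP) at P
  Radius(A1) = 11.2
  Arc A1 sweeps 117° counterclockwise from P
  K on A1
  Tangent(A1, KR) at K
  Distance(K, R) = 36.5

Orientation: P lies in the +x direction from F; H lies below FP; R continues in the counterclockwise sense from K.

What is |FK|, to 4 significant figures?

20.01

F is at the origin; F and P share the same y with |FP| = 21.6 and P on the +x side, so P = (21.60, 0.000). Tangency of A1 to FP means the radius HP is perpendicular to FP, so H = P + (0, -11.2) = (21.60, -11.20). On A1, P sits at bearing 90° from H; a 117° counterclockwise sweep puts K at bearing 207°, so K = H + 11.2·(cos 207°, sin 207°) = (11.62, -16.28). Then |FK| = |K − F| = 20.01.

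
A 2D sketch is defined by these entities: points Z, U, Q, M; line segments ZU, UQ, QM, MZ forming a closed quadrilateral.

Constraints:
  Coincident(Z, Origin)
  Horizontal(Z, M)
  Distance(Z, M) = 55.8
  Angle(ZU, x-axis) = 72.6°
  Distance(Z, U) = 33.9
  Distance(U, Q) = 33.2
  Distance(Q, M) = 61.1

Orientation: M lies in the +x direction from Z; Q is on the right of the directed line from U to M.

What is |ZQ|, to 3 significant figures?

5.99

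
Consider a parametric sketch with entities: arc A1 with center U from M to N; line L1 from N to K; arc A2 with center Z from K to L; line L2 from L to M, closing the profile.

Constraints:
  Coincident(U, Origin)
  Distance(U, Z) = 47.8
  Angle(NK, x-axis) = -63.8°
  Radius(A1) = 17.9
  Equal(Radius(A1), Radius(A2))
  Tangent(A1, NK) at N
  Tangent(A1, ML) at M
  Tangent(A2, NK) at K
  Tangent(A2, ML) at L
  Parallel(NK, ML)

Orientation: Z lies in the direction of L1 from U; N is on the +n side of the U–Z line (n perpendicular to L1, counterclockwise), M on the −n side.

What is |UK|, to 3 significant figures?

51.0

Tangency of A1 to both parallel lines with radius 17.9 puts N and M at U ± 17.9·n: N = (16.1, 7.90), M = (-16.1, -7.90). Equal radii place K and L the same way about Z: K = Z + 17.9·n = (37.2, -35.0), L = Z − 17.9·n = (5.04, -50.8). Then |UK| = |K − U| = 51.0.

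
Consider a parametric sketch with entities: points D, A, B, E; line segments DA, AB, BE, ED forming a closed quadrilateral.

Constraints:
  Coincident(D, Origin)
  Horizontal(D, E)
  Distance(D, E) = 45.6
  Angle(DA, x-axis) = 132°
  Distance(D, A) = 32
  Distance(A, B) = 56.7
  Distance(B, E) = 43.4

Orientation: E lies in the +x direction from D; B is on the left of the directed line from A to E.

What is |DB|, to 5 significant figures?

52.605

D is at the origin; D and E share the same y with |DE| = 45.6 and E in +x, so E = (45.6, 0). DA runs at 132.0° with |DA| = 32.0, so A = (-21.412, 23.781). B is determined by |AB| = 56.7 and |BE| = 43.4 together: it lies at the intersection of circle(A, 56.7) and circle(E, 43.4). With |AE| = 71.107, the foot of the radical line on AE is 44.915 from A and the perpendicular offset is √(56.7² − 44.915²) = 34.606. Taking the left-of-AE solution: B = (32.490, 41.372).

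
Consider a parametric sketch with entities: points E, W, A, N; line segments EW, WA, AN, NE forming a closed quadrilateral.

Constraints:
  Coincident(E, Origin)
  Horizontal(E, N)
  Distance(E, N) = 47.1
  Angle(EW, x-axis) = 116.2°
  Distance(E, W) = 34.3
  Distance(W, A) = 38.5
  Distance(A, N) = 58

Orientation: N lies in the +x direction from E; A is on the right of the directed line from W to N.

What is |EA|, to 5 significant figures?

12.801

Checks: EW at 116.2° ✓; |WA| = 38.50 ✓; |AN| = 58.00 ✓.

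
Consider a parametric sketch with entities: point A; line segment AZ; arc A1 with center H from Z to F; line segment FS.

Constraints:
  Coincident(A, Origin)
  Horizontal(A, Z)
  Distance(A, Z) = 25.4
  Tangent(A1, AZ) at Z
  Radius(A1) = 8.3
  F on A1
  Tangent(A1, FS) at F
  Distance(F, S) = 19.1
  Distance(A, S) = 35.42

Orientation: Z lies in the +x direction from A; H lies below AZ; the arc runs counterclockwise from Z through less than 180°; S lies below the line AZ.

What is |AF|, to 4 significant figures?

19.87

Checks: |HF| = 8.300 ✓; ∠(HF, FS) = 90.00° ✓; |FS| = 19.10 ✓; |AS| = 35.42 ✓.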